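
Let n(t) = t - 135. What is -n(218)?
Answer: -83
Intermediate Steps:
n(t) = -135 + t
-n(218) = -(-135 + 218) = -1*83 = -83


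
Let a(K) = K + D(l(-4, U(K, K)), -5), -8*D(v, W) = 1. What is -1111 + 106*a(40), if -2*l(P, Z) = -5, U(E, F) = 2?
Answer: 12463/4 ≈ 3115.8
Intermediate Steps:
l(P, Z) = 5/2 (l(P, Z) = -1/2*(-5) = 5/2)
D(v, W) = -1/8 (D(v, W) = -1/8*1 = -1/8)
a(K) = -1/8 + K (a(K) = K - 1/8 = -1/8 + K)
-1111 + 106*a(40) = -1111 + 106*(-1/8 + 40) = -1111 + 106*(319/8) = -1111 + 16907/4 = 12463/4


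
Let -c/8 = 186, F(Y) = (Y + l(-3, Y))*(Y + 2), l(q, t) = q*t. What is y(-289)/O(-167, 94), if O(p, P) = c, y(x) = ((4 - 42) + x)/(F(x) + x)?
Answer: -109/82422800 ≈ -1.3224e-6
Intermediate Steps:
F(Y) = -2*Y*(2 + Y) (F(Y) = (Y - 3*Y)*(Y + 2) = (-2*Y)*(2 + Y) = -2*Y*(2 + Y))
y(x) = (-38 + x)/(x + 2*x*(-2 - x)) (y(x) = ((4 - 42) + x)/(2*x*(-2 - x) + x) = (-38 + x)/(x + 2*x*(-2 - x)))
c = -1488 (c = -8*186 = -1488)
O(p, P) = -1488
y(-289)/O(-167, 94) = ((38 - 1*(-289))/((-289)*(3 + 2*(-289))))/(-1488) = -(38 + 289)/(289*(3 - 578))*(-1/1488) = -1/289*327/(-575)*(-1/1488) = -1/289*(-1/575)*327*(-1/1488) = (327/166175)*(-1/1488) = -109/82422800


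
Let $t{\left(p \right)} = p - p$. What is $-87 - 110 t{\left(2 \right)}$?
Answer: $-87$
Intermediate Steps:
$t{\left(p \right)} = 0$
$-87 - 110 t{\left(2 \right)} = -87 - 0 = -87 + 0 = -87$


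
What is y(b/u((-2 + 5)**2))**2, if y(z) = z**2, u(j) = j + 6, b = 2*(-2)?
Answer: 256/50625 ≈ 0.0050568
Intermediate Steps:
b = -4
u(j) = 6 + j
y(b/u((-2 + 5)**2))**2 = ((-4/(6 + (-2 + 5)**2))**2)**2 = ((-4/(6 + 3**2))**2)**2 = ((-4/(6 + 9))**2)**2 = ((-4/15)**2)**2 = (16/225)**2 = 256/50625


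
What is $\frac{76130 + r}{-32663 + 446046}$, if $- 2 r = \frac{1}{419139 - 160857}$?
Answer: $\frac{39326017319}{213538776012} \approx 0.18416$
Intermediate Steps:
$r = - \frac{1}{516564}$ ($r = - \frac{1}{2 \left(419139 - 160857\right)} = - \frac{1}{2 \cdot 258282} = \left(- \frac{1}{2}\right) \frac{1}{258282} = - \frac{1}{516564} \approx -1.9359 \cdot 10^{-6}$)
$\frac{76130 + r}{-32663 + 446046} = \frac{76130 - \frac{1}{516564}}{-32663 + 446046} = \frac{39326017319}{516564 \cdot 413383} = \frac{39326017319}{516564} \cdot \frac{1}{413383} = \frac{39326017319}{213538776012}$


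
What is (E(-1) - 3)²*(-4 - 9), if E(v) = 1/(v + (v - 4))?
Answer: -4693/36 ≈ -130.36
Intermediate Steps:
E(v) = 1/(-4 + 2*v) (E(v) = 1/(v + (-4 + v)) = 1/(-4 + 2*v))
(E(-1) - 3)²*(-4 - 9) = (1/(2*(-2 - 1)) - 3)²*(-4 - 9) = ((½)/(-3) - 3)²*(-13) = ((½)*(-⅓) - 3)²*(-13) = (-⅙ - 3)²*(-13) = (-19/6)²*(-13) = (361/36)*(-13) = -4693/36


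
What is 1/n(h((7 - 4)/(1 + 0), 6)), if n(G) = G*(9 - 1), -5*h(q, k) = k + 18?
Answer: -5/192 ≈ -0.026042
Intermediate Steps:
h(q, k) = -18/5 - k/5 (h(q, k) = -(k + 18)/5 = -(18 + k)/5 = -18/5 - k/5)
n(G) = 8*G (n(G) = G*8 = 8*G)
1/n(h((7 - 4)/(1 + 0), 6)) = 1/(8*(-18/5 - ⅕*6)) = 1/(8*(-18/5 - 6/5)) = 1/(8*(-24/5)) = 1/(-192/5) = -5/192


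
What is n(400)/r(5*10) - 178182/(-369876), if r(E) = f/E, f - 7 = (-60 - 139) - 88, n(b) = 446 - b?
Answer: -1668383/215761 ≈ -7.7326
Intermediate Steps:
f = -280 (f = 7 + ((-60 - 139) - 88) = 7 + (-199 - 88) = 7 - 287 = -280)
r(E) = -280/E
n(400)/r(5*10) - 178182/(-369876) = (446 - 1*400)/((-280/(5*10))) - 178182/(-369876) = (446 - 400)/((-280/50)) - 178182*(-1/369876) = 46/((-280*1/50)) + 29697/61646 = 46/(-28/5) + 29697/61646 = 46*(-5/28) + 29697/61646 = -115/14 + 29697/61646 = -1668383/215761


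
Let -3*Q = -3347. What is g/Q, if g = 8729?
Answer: 26187/3347 ≈ 7.8240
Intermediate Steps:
Q = 3347/3 (Q = -⅓*(-3347) = 3347/3 ≈ 1115.7)
g/Q = 8729/(3347/3) = 8729*(3/3347) = 26187/3347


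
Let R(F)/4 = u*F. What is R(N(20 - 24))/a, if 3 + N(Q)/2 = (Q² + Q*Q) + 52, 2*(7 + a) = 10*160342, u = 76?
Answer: 49248/801703 ≈ 0.061429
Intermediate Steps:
a = 801703 (a = -7 + (10*160342)/2 = -7 + (½)*1603420 = -7 + 801710 = 801703)
N(Q) = 98 + 4*Q² (N(Q) = -6 + 2*((Q² + Q*Q) + 52) = -6 + 2*((Q² + Q²) + 52) = -6 + 2*(2*Q² + 52) = -6 + 2*(52 + 2*Q²) = -6 + (104 + 4*Q²) = 98 + 4*Q²)
R(F) = 304*F (R(F) = 4*(76*F) = 304*F)
R(N(20 - 24))/a = (304*(98 + 4*(20 - 24)²))/801703 = (304*(98 + 4*(-4)²))*(1/801703) = (304*(98 + 4*16))*(1/801703) = (304*(98 + 64))*(1/801703) = (304*162)*(1/801703) = 49248*(1/801703) = 49248/801703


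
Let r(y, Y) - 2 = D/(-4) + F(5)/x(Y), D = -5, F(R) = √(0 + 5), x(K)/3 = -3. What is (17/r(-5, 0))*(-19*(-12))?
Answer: 16325712/13609 + 558144*√5/13609 ≈ 1291.3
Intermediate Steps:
x(K) = -9 (x(K) = 3*(-3) = -9)
F(R) = √5
r(y, Y) = 13/4 - √5/9 (r(y, Y) = 2 + (-5/(-4) + √5/(-9)) = 2 + (-5*(-¼) + √5*(-⅑)) = 2 + (5/4 - √5/9) = 13/4 - √5/9)
(17/r(-5, 0))*(-19*(-12)) = (17/(13/4 - √5/9))*(-19*(-12)) = (17/(13/4 - √5/9))*228 = 3876/(13/4 - √5/9)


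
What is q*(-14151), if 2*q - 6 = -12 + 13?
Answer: -99057/2 ≈ -49529.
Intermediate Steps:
q = 7/2 (q = 3 + (-12 + 13)/2 = 3 + (½)*1 = 3 + ½ = 7/2 ≈ 3.5000)
q*(-14151) = (7/2)*(-14151) = -99057/2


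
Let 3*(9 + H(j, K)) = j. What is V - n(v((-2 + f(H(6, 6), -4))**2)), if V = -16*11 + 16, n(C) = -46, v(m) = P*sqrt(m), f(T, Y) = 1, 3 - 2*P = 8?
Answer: -114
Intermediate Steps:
P = -5/2 (P = 3/2 - 1/2*8 = 3/2 - 4 = -5/2 ≈ -2.5000)
H(j, K) = -9 + j/3
v(m) = -5*sqrt(m)/2
V = -160 (V = -176 + 16 = -160)
V - n(v((-2 + f(H(6, 6), -4))**2)) = -160 - 1*(-46) = -160 + 46 = -114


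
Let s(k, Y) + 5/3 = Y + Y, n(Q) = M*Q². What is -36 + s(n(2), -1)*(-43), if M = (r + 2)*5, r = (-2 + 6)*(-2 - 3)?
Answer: 365/3 ≈ 121.67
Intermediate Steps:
r = -20 (r = 4*(-5) = -20)
M = -90 (M = (-20 + 2)*5 = -18*5 = -90)
n(Q) = -90*Q²
s(k, Y) = -5/3 + 2*Y (s(k, Y) = -5/3 + (Y + Y) = -5/3 + 2*Y)
-36 + s(n(2), -1)*(-43) = -36 + (-5/3 + 2*(-1))*(-43) = -36 + (-5/3 - 2)*(-43) = -36 - 11/3*(-43) = -36 + 473/3 = 365/3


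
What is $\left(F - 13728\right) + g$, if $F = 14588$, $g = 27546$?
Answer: $28406$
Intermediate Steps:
$\left(F - 13728\right) + g = \left(14588 - 13728\right) + 27546 = 860 + 27546 = 28406$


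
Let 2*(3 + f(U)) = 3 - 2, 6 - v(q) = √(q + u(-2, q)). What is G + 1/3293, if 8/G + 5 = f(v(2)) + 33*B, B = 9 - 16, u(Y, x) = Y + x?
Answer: -52211/1570761 ≈ -0.033239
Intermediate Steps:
v(q) = 6 - √(-2 + 2*q) (v(q) = 6 - √(q + (-2 + q)) = 6 - √(-2 + 2*q))
f(U) = -5/2 (f(U) = -3 + (3 - 2)/2 = -3 + (½)*1 = -3 + ½ = -5/2)
B = -7
G = -16/477 (G = 8/(-5 + (-5/2 + 33*(-7))) = 8/(-5 + (-5/2 - 231)) = 8/(-5 - 467/2) = 8/(-477/2) = 8*(-2/477) = -16/477 ≈ -0.033543)
G + 1/3293 = -16/477 + 1/3293 = -52211/1570761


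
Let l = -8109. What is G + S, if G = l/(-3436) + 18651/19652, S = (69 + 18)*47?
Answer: 34541273889/8440534 ≈ 4092.3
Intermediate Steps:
S = 4089 (S = 87*47 = 4089)
G = 27930363/8440534 (G = -8109/(-3436) + 18651/19652 = -8109*(-1/3436) + 18651*(1/19652) = 8109/3436 + 18651/19652 = 27930363/8440534 ≈ 3.3091)
G + S = 27930363/8440534 + 4089 = 34541273889/8440534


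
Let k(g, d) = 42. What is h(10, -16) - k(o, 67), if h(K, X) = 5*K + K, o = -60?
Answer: 18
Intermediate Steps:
h(K, X) = 6*K
h(10, -16) - k(o, 67) = 6*10 - 1*42 = 60 - 42 = 18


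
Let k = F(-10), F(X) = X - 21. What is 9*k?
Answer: -279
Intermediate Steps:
F(X) = -21 + X
k = -31 (k = -21 - 10 = -31)
9*k = 9*(-31) = -279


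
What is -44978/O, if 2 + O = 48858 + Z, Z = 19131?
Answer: -44978/67987 ≈ -0.66157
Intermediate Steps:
O = 67987 (O = -2 + (48858 + 19131) = -2 + 67989 = 67987)
-44978/O = -44978/67987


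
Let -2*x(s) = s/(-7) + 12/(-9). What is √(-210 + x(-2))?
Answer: I*√92379/21 ≈ 14.473*I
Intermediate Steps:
x(s) = ⅔ + s/14 (x(s) = -(s/(-7) + 12/(-9))/2 = -(s*(-⅐) + 12*(-⅑))/2 = -(-s/7 - 4/3)/2 = -(-4/3 - s/7)/2 = ⅔ + s/14)
√(-210 + x(-2)) = √(-210 + (⅔ + (1/14)*(-2))) = √(-210 + (⅔ - ⅐)) = √(-210 + 11/21) = √(-4399/21) = I*√92379/21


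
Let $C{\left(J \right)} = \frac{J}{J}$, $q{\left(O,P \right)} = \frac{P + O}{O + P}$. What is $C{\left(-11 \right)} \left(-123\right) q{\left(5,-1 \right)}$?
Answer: $-123$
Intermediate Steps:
$q{\left(O,P \right)} = 1$ ($q{\left(O,P \right)} = \frac{O + P}{O + P} = 1$)
$C{\left(J \right)} = 1$
$C{\left(-11 \right)} \left(-123\right) q{\left(5,-1 \right)} = 1 \left(-123\right) 1 = \left(-123\right) 1 = -123$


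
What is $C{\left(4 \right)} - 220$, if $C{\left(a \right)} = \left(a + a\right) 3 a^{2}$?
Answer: $164$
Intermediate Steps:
$C{\left(a \right)} = 6 a^{3}$ ($C{\left(a \right)} = 2 a 3 a^{2} = 6 a a^{2} = 6 a^{3}$)
$C{\left(4 \right)} - 220 = 6 \cdot 4^{3} - 220 = 6 \cdot 64 - 220 = 384 - 220 = 164$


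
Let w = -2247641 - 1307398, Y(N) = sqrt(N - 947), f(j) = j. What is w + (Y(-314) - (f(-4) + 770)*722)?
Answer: -4108091 + I*sqrt(1261) ≈ -4.1081e+6 + 35.511*I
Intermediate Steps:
Y(N) = sqrt(-947 + N)
w = -3555039
w + (Y(-314) - (f(-4) + 770)*722) = -3555039 + (sqrt(-947 - 314) - (-4 + 770)*722) = -3555039 + (sqrt(-1261) - 766*722) = -3555039 + (I*sqrt(1261) - 1*553052) = -3555039 + (I*sqrt(1261) - 553052) = -3555039 + (-553052 + I*sqrt(1261)) = -4108091 + I*sqrt(1261)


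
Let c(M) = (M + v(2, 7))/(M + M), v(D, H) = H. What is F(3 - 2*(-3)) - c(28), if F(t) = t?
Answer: 67/8 ≈ 8.3750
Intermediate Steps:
c(M) = (7 + M)/(2*M) (c(M) = (M + 7)/(M + M) = (7 + M)/((2*M)) = (7 + M)*(1/(2*M)) = (7 + M)/(2*M))
F(3 - 2*(-3)) - c(28) = (3 - 2*(-3)) - (7 + 28)/(2*28) = (3 + 6) - 35/(2*28) = 9 - 1*5/8 = 9 - 5/8 = 67/8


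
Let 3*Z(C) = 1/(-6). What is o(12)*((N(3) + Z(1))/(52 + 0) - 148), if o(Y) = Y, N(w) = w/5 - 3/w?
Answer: -692681/390 ≈ -1776.1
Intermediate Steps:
Z(C) = -1/18 (Z(C) = (1/3)/(-6) = (1/3)*(-1/6) = -1/18)
N(w) = -3/w + w/5 (N(w) = w*(1/5) - 3/w = w/5 - 3/w = -3/w + w/5)
o(12)*((N(3) + Z(1))/(52 + 0) - 148) = 12*(((-3/3 + (1/5)*3) - 1/18)/(52 + 0) - 148) = 12*(((-3*1/3 + 3/5) - 1/18)/52 - 148) = 12*(((-1 + 3/5) - 1/18)*(1/52) - 148) = 12*((-2/5 - 1/18)*(1/52) - 148) = 12*(-41/90*1/52 - 148) = 12*(-41/4680 - 148) = 12*(-692681/4680) = -692681/390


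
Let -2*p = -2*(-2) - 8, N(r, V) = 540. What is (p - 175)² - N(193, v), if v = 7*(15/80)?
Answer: 29389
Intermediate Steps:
v = 21/16 (v = 7*(15*(1/80)) = 7*(3/16) = 21/16 ≈ 1.3125)
p = 2 (p = -(-2*(-2) - 8)/2 = -(4 - 8)/2 = -½*(-4) = 2)
(p - 175)² - N(193, v) = (2 - 175)² - 1*540 = (-173)² - 540 = 29929 - 540 = 29389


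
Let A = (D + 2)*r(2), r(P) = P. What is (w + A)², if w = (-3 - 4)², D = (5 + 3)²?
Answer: 32761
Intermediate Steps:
D = 64 (D = 8² = 64)
w = 49 (w = (-7)² = 49)
A = 132 (A = (64 + 2)*2 = 66*2 = 132)
(w + A)² = (49 + 132)² = 181² = 32761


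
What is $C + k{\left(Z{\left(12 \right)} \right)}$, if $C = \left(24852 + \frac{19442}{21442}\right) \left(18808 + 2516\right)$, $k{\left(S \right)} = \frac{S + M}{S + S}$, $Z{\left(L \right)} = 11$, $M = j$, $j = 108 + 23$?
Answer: $\frac{62499112482523}{117931} \approx 5.2996 \cdot 10^{8}$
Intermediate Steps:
$j = 131$
$M = 131$
$k{\left(S \right)} = \frac{131 + S}{2 S}$ ($k{\left(S \right)} = \frac{S + 131}{S + S} = \frac{131 + S}{2 S}$)
$C = \frac{5681737429212}{10721}$ ($C = \left(24852 + 19442 \cdot \frac{1}{21442}\right) 21324 = \left(24852 + \frac{9721}{10721}\right) 21324 = \frac{266448013}{10721} \cdot 21324 = \frac{5681737429212}{10721} \approx 5.2996 \cdot 10^{8}$)
$C + k{\left(Z{\left(12 \right)} \right)} = \frac{5681737429212}{10721} + \frac{131 + 11}{2 \cdot 11} = \frac{5681737429212}{10721} + \frac{1}{2} \cdot \frac{1}{11} \cdot 142 = \frac{5681737429212}{10721} + \frac{71}{11} = \frac{62499112482523}{117931}$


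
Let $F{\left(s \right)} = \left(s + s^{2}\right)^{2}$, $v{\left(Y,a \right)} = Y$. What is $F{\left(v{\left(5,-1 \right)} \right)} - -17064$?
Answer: $17964$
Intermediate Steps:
$F{\left(v{\left(5,-1 \right)} \right)} - -17064 = 5^{2} \left(1 + 5\right)^{2} - -17064 = 25 \cdot 6^{2} + 17064 = 25 \cdot 36 + 17064 = 900 + 17064 = 17964$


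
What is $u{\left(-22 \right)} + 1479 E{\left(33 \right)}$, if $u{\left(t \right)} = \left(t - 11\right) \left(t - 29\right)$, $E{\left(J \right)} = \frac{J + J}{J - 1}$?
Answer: $\frac{75735}{16} \approx 4733.4$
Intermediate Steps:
$E{\left(J \right)} = \frac{2 J}{-1 + J}$
$u{\left(t \right)} = \left(-29 + t\right) \left(-11 + t\right)$ ($u{\left(t \right)} = \left(-11 + t\right) \left(-29 + t\right) = \left(-29 + t\right) \left(-11 + t\right)$)
$u{\left(-22 \right)} + 1479 E{\left(33 \right)} = \left(319 + \left(-22\right)^{2} - -880\right) + 1479 \cdot 2 \cdot 33 \frac{1}{-1 + 33} = \left(319 + 484 + 880\right) + 1479 \cdot 2 \cdot 33 \cdot \frac{1}{32} = 1683 + 1479 \cdot 2 \cdot 33 \cdot \frac{1}{32} = 1683 + 1479 \cdot \frac{33}{16} = 1683 + \frac{48807}{16} = \frac{75735}{16}$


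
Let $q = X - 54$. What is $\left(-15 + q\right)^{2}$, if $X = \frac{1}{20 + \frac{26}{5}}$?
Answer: $\frac{75498721}{15876} \approx 4755.5$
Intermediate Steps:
$X = \frac{5}{126}$ ($X = \frac{1}{20 + 26 \cdot \frac{1}{5}} = \frac{1}{20 + \frac{26}{5}} = \frac{1}{\frac{126}{5}} = \frac{5}{126} \approx 0.039683$)
$q = - \frac{6799}{126}$ ($q = \frac{5}{126} - 54 = - \frac{6799}{126} \approx -53.96$)
$\left(-15 + q\right)^{2} = \left(-15 - \frac{6799}{126}\right)^{2} = \left(- \frac{8689}{126}\right)^{2} = \frac{75498721}{15876}$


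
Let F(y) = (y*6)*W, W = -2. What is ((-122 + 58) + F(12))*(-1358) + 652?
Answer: 283116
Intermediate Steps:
F(y) = -12*y (F(y) = (y*6)*(-2) = (6*y)*(-2) = -12*y)
((-122 + 58) + F(12))*(-1358) + 652 = ((-122 + 58) - 12*12)*(-1358) + 652 = (-64 - 144)*(-1358) + 652 = -208*(-1358) + 652 = 282464 + 652 = 283116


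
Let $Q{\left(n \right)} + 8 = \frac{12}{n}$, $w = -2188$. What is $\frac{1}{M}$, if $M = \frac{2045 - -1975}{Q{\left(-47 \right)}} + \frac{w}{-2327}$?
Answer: $- \frac{225719}{109703609} \approx -0.0020575$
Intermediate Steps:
$Q{\left(n \right)} = -8 + \frac{12}{n}$
$M = - \frac{109703609}{225719}$ ($M = \frac{2045 - -1975}{-8 + \frac{12}{-47}} - \frac{2188}{-2327} = \frac{2045 + 1975}{-8 + 12 \left(- \frac{1}{47}\right)} - - \frac{2188}{2327} = \frac{4020}{-8 - \frac{12}{47}} + \frac{2188}{2327} = \frac{4020}{- \frac{388}{47}} + \frac{2188}{2327} = 4020 \left(- \frac{47}{388}\right) + \frac{2188}{2327} = - \frac{47235}{97} + \frac{2188}{2327} = - \frac{109703609}{225719} \approx -486.02$)
$\frac{1}{M} = \frac{1}{- \frac{109703609}{225719}} = - \frac{225719}{109703609}$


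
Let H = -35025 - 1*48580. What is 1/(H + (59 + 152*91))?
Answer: -1/69714 ≈ -1.4344e-5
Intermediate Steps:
H = -83605 (H = -35025 - 48580 = -83605)
1/(H + (59 + 152*91)) = 1/(-83605 + (59 + 152*91)) = 1/(-83605 + (59 + 13832)) = 1/(-83605 + 13891) = 1/(-69714) = -1/69714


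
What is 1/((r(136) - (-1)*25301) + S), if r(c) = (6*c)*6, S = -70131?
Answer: -1/39934 ≈ -2.5041e-5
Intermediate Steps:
r(c) = 36*c
1/((r(136) - (-1)*25301) + S) = 1/((36*136 - (-1)*25301) - 70131) = 1/((4896 - 1*(-25301)) - 70131) = 1/((4896 + 25301) - 70131) = 1/(30197 - 70131) = 1/(-39934) = -1/39934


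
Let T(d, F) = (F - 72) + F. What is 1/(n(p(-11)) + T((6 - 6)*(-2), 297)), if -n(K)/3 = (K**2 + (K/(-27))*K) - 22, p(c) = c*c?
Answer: -9/375374 ≈ -2.3976e-5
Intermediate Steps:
p(c) = c**2
n(K) = 66 - 26*K**2/9 (n(K) = -3*((K**2 + (K/(-27))*K) - 22) = -3*((K**2 + (K*(-1/27))*K) - 22) = -3*((K**2 + (-K/27)*K) - 22) = -3*((K**2 - K**2/27) - 22) = -3*(26*K**2/27 - 22) = -3*(-22 + 26*K**2/27) = 66 - 26*K**2/9)
T(d, F) = -72 + 2*F (T(d, F) = (-72 + F) + F = -72 + 2*F)
1/(n(p(-11)) + T((6 - 6)*(-2), 297)) = 1/((66 - 26*((-11)**2)**2/9) + (-72 + 2*297)) = 1/((66 - 26/9*121**2) + (-72 + 594)) = 1/((66 - 26/9*14641) + 522) = 1/((66 - 380666/9) + 522) = 1/(-380072/9 + 522) = 1/(-375374/9) = -9/375374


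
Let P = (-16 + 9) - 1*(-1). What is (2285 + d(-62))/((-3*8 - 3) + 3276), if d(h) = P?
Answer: 2279/3249 ≈ 0.70145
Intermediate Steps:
P = -6 (P = -7 + 1 = -6)
d(h) = -6
(2285 + d(-62))/((-3*8 - 3) + 3276) = (2285 - 6)/((-3*8 - 3) + 3276) = 2279/((-24 - 3) + 3276) = 2279/(-27 + 3276) = 2279/3249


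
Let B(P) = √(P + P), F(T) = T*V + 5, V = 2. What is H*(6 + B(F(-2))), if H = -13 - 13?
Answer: -156 - 26*√2 ≈ -192.77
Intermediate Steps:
H = -26
F(T) = 5 + 2*T (F(T) = T*2 + 5 = 2*T + 5 = 5 + 2*T)
B(P) = √2*√P (B(P) = √(2*P) = √2*√P)
H*(6 + B(F(-2))) = -26*(6 + √2*√(5 + 2*(-2))) = -26*(6 + √2*√(5 - 4)) = -26*(6 + √2*√1) = -26*(6 + √2*1) = -26*(6 + √2) = -156 - 26*√2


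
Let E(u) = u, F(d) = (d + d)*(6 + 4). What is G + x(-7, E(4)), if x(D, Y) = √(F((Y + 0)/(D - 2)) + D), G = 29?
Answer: 29 + I*√143/3 ≈ 29.0 + 3.9861*I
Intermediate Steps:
F(d) = 20*d (F(d) = (2*d)*10 = 20*d)
x(D, Y) = √(D + 20*Y/(-2 + D)) (x(D, Y) = √(20*((Y + 0)/(D - 2)) + D) = √(20*(Y/(-2 + D)) + D) = √(20*Y/(-2 + D) + D) = √(D + 20*Y/(-2 + D)))
G + x(-7, E(4)) = 29 + √((20*4 - 7*(-2 - 7))/(-2 - 7)) = 29 + √((80 - 7*(-9))/(-9)) = 29 + √(-(80 + 63)/9) = 29 + √(-⅑*143) = 29 + √(-143/9) = 29 + I*√143/3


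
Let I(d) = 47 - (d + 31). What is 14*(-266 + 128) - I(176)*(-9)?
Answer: -3372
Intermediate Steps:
I(d) = 16 - d (I(d) = 47 - (31 + d) = 47 + (-31 - d) = 16 - d)
14*(-266 + 128) - I(176)*(-9) = 14*(-266 + 128) - (16 - 1*176)*(-9) = 14*(-138) - (16 - 176)*(-9) = -1932 - (-160)*(-9) = -1932 - 1*1440 = -1932 - 1440 = -3372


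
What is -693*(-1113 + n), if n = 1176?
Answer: -43659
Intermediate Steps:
-693*(-1113 + n) = -693*(-1113 + 1176) = -693*63 = -43659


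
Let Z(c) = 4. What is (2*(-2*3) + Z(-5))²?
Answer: 64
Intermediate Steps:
(2*(-2*3) + Z(-5))² = (2*(-2*3) + 4)² = (2*(-6) + 4)² = (-12 + 4)² = (-8)² = 64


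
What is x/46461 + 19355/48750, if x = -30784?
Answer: -13365941/50332750 ≈ -0.26555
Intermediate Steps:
x/46461 + 19355/48750 = -30784/46461 + 19355/48750 = -30784*1/46461 + 19355*(1/48750) = -30784/46461 + 3871/9750 = -13365941/50332750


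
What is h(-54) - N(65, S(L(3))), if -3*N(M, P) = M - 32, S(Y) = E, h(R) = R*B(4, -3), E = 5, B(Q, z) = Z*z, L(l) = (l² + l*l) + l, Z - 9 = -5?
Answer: 659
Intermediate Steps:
Z = 4 (Z = 9 - 5 = 4)
L(l) = l + 2*l² (L(l) = (l² + l²) + l = 2*l² + l = l + 2*l²)
B(Q, z) = 4*z
h(R) = -12*R (h(R) = R*(4*(-3)) = R*(-12) = -12*R)
S(Y) = 5
N(M, P) = 32/3 - M/3 (N(M, P) = -(M - 32)/3 = -(-32 + M)/3 = 32/3 - M/3)
h(-54) - N(65, S(L(3))) = -12*(-54) - (32/3 - ⅓*65) = 648 - (32/3 - 65/3) = 648 - 1*(-11) = 648 + 11 = 659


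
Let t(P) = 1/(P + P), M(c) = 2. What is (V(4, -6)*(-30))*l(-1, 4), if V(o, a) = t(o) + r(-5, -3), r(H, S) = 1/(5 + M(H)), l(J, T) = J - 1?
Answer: 225/14 ≈ 16.071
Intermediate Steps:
t(P) = 1/(2*P)
l(J, T) = -1 + J
r(H, S) = ⅐ (r(H, S) = 1/(5 + 2) = 1/7 = ⅐)
V(o, a) = ⅐ + 1/(2*o) (V(o, a) = 1/(2*o) + ⅐ = ⅐ + 1/(2*o))
(V(4, -6)*(-30))*l(-1, 4) = (((1/14)*(7 + 2*4)/4)*(-30))*(-1 - 1) = (((1/14)*(¼)*(7 + 8))*(-30))*(-2) = (((1/14)*(¼)*15)*(-30))*(-2) = ((15/56)*(-30))*(-2) = -225/28*(-2) = 225/14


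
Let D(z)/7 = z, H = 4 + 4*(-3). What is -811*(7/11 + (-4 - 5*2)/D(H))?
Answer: -31629/44 ≈ -718.84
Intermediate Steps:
H = -8 (H = 4 - 12 = -8)
D(z) = 7*z
-811*(7/11 + (-4 - 5*2)/D(H)) = -811*(7/11 + (-4 - 5*2)/((7*(-8)))) = -811*(7*(1/11) + (-4 - 10)/(-56)) = -811*(7/11 - 14*(-1/56)) = -811*(7/11 + ¼) = -811*39/44 = -31629/44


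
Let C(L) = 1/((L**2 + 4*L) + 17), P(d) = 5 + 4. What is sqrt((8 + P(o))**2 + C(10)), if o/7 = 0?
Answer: 7*sqrt(145382)/157 ≈ 17.000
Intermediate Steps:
o = 0 (o = 7*0 = 0)
P(d) = 9
C(L) = 1/(17 + L**2 + 4*L)
sqrt((8 + P(o))**2 + C(10)) = sqrt((8 + 9)**2 + 1/(17 + 10**2 + 4*10)) = sqrt(17**2 + 1/(17 + 100 + 40)) = sqrt(289 + 1/157) = sqrt(45374/157) = 7*sqrt(145382)/157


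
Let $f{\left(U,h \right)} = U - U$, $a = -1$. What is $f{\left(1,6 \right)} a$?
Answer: $0$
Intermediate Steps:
$f{\left(U,h \right)} = 0$
$f{\left(1,6 \right)} a = 0 \left(-1\right) = 0$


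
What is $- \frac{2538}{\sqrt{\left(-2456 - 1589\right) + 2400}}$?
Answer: $\frac{54 i \sqrt{1645}}{35} \approx 62.576 i$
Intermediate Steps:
$- \frac{2538}{\sqrt{\left(-2456 - 1589\right) + 2400}} = - \frac{2538}{\sqrt{-4045 + 2400}} = - \frac{2538}{\sqrt{-1645}} = - \frac{2538}{i \sqrt{1645}} = - 2538 \left(- \frac{i \sqrt{1645}}{1645}\right) = \frac{54 i \sqrt{1645}}{35}$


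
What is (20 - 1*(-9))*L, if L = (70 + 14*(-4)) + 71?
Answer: 2465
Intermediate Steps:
L = 85 (L = (70 - 56) + 71 = 14 + 71 = 85)
(20 - 1*(-9))*L = (20 - 1*(-9))*85 = (20 + 9)*85 = 29*85 = 2465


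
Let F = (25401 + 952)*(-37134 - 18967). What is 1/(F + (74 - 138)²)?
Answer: -1/1478425557 ≈ -6.7639e-10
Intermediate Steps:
F = -1478429653 (F = 26353*(-56101) = -1478429653)
1/(F + (74 - 138)²) = 1/(-1478429653 + (74 - 138)²) = 1/(-1478429653 + (-64)²) = 1/(-1478429653 + 4096) = 1/(-1478425557) = -1/1478425557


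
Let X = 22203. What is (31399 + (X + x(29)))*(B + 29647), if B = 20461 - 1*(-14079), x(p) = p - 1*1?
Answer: 3442348810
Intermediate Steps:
x(p) = -1 + p (x(p) = p - 1 = -1 + p)
B = 34540 (B = 20461 + 14079 = 34540)
(31399 + (X + x(29)))*(B + 29647) = (31399 + (22203 + (-1 + 29)))*(34540 + 29647) = (31399 + (22203 + 28))*64187 = (31399 + 22231)*64187 = 53630*64187 = 3442348810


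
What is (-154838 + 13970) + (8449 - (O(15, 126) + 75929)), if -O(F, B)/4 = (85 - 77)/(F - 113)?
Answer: -10209068/49 ≈ -2.0835e+5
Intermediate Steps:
O(F, B) = -32/(-113 + F) (O(F, B) = -4*(85 - 77)/(F - 113) = -32/(-113 + F))
(-154838 + 13970) + (8449 - (O(15, 126) + 75929)) = (-154838 + 13970) + (8449 - (-32/(-113 + 15) + 75929)) = -140868 + (8449 - (-32/(-98) + 75929)) = -140868 + (8449 - (-32*(-1/98) + 75929)) = -140868 + (8449 - (16/49 + 75929)) = -140868 + (8449 - 1*3720537/49) = -140868 + (8449 - 3720537/49) = -140868 - 3306536/49 = -10209068/49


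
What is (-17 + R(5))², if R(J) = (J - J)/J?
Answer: 289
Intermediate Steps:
R(J) = 0 (R(J) = 0/J = 0)
(-17 + R(5))² = (-17 + 0)² = (-17)² = 289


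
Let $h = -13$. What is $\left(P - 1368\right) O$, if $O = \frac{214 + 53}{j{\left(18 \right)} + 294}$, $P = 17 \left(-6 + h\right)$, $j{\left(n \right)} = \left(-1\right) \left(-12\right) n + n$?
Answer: $- \frac{150499}{176} \approx -855.11$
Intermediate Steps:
$j{\left(n \right)} = 13 n$ ($j{\left(n \right)} = 12 n + n = 13 n$)
$P = -323$ ($P = 17 \left(-6 - 13\right) = 17 \left(-19\right) = -323$)
$O = \frac{89}{176}$ ($O = \frac{214 + 53}{13 \cdot 18 + 294} = \frac{267}{234 + 294} = \frac{267}{528} = 267 \cdot \frac{1}{528} = \frac{89}{176} \approx 0.50568$)
$\left(P - 1368\right) O = \left(-323 - 1368\right) \frac{89}{176} = \left(-1691\right) \frac{89}{176} = - \frac{150499}{176}$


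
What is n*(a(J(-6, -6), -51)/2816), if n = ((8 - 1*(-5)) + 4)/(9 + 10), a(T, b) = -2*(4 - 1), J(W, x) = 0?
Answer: -51/26752 ≈ -0.0019064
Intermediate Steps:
a(T, b) = -6 (a(T, b) = -2*3 = -6)
n = 17/19 (n = ((8 + 5) + 4)/19 = (13 + 4)*(1/19) = 17*(1/19) = 17/19 ≈ 0.89474)
n*(a(J(-6, -6), -51)/2816) = 17*(-6/2816)/19 = 17*(-6*1/2816)/19 = (17/19)*(-3/1408) = -51/26752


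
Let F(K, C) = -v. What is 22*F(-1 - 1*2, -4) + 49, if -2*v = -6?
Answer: -17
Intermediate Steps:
v = 3 (v = -½*(-6) = 3)
F(K, C) = -3 (F(K, C) = -1*3 = -3)
22*F(-1 - 1*2, -4) + 49 = 22*(-3) + 49 = -66 + 49 = -17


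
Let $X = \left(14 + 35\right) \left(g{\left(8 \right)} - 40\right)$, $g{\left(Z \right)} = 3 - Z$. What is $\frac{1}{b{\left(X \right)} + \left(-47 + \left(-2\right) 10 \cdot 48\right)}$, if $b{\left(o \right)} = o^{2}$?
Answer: $\frac{1}{4861018} \approx 2.0572 \cdot 10^{-7}$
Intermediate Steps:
$X = -2205$ ($X = \left(14 + 35\right) \left(\left(3 - 8\right) - 40\right) = 49 \left(\left(3 - 8\right) - 40\right) = 49 \left(-5 - 40\right) = 49 \left(-45\right) = -2205$)
$\frac{1}{b{\left(X \right)} + \left(-47 + \left(-2\right) 10 \cdot 48\right)} = \frac{1}{\left(-2205\right)^{2} + \left(-47 + \left(-2\right) 10 \cdot 48\right)} = \frac{1}{4862025 - 1007} = \frac{1}{4861018}$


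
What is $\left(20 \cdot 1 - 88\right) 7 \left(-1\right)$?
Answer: $476$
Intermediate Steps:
$\left(20 \cdot 1 - 88\right) 7 \left(-1\right) = \left(20 - 88\right) \left(-7\right) = \left(-68\right) \left(-7\right) = 476$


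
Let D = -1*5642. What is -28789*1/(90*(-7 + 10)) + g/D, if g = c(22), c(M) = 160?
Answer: -81235369/761670 ≈ -106.65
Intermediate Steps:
g = 160
D = -5642
-28789*1/(90*(-7 + 10)) + g/D = -28789*1/(90*(-7 + 10)) + 160/(-5642) = -28789/(3*90) + 160*(-1/5642) = -28789/270 - 80/2821 = -81235369/761670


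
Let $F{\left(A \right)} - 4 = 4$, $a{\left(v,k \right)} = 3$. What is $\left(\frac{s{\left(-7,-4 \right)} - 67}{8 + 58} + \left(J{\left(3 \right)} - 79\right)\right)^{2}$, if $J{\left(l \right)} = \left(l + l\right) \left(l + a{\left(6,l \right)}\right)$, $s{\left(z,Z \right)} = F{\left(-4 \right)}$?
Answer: $\frac{8392609}{4356} \approx 1926.7$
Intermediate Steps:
$F{\left(A \right)} = 8$ ($F{\left(A \right)} = 4 + 4 = 8$)
$s{\left(z,Z \right)} = 8$
$J{\left(l \right)} = 2 l \left(3 + l\right)$ ($J{\left(l \right)} = \left(l + l\right) \left(l + 3\right) = 2 l \left(3 + l\right)$)
$\left(\frac{s{\left(-7,-4 \right)} - 67}{8 + 58} + \left(J{\left(3 \right)} - 79\right)\right)^{2} = \left(\frac{8 - 67}{8 + 58} - \left(79 - 6 \left(3 + 3\right)\right)\right)^{2} = \left(- \frac{59}{66} - \left(79 - 36\right)\right)^{2} = \left(\left(-59\right) \frac{1}{66} + \left(36 - 79\right)\right)^{2} = \left(- \frac{59}{66} - 43\right)^{2} = \left(- \frac{2897}{66}\right)^{2} = \frac{8392609}{4356}$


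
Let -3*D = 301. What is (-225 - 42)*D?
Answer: 26789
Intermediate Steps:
D = -301/3 (D = -⅓*301 = -301/3 ≈ -100.33)
(-225 - 42)*D = (-225 - 42)*(-301/3) = -267*(-301/3) = 26789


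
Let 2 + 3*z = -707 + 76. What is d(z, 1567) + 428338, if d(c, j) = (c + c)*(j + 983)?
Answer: -647762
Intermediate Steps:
z = -211 (z = -⅔ + (-707 + 76)/3 = -⅔ + (⅓)*(-631) = -⅔ - 631/3 = -211)
d(c, j) = 2*c*(983 + j) (d(c, j) = (2*c)*(983 + j) = 2*c*(983 + j))
d(z, 1567) + 428338 = 2*(-211)*(983 + 1567) + 428338 = 2*(-211)*2550 + 428338 = -1076100 + 428338 = -647762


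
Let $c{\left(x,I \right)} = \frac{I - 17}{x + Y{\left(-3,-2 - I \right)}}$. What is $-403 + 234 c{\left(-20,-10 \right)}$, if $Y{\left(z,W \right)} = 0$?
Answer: $- \frac{871}{10} \approx -87.1$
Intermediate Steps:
$c{\left(x,I \right)} = \frac{-17 + I}{x}$ ($c{\left(x,I \right)} = \frac{I - 17}{x + 0} = \frac{-17 + I}{x}$)
$-403 + 234 c{\left(-20,-10 \right)} = -403 + 234 \frac{-17 - 10}{-20} = -403 + 234 \left(\left(- \frac{1}{20}\right) \left(-27\right)\right) = -403 + 234 \cdot \frac{27}{20} = -403 + \frac{3159}{10} = - \frac{871}{10}$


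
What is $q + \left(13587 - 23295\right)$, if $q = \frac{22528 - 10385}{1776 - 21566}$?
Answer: $- \frac{192133463}{19790} \approx -9708.6$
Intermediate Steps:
$q = - \frac{12143}{19790}$ ($q = \frac{12143}{-19790} = 12143 \left(- \frac{1}{19790}\right) = - \frac{12143}{19790} \approx -0.61359$)
$q + \left(13587 - 23295\right) = - \frac{12143}{19790} + \left(13587 - 23295\right) = - \frac{12143}{19790} - 9708 = - \frac{192133463}{19790}$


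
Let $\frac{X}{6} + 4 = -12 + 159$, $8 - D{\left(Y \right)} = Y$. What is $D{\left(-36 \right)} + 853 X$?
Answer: $731918$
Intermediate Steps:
$D{\left(Y \right)} = 8 - Y$
$X = 858$ ($X = -24 + 6 \left(-12 + 159\right) = -24 + 6 \cdot 147 = -24 + 882 = 858$)
$D{\left(-36 \right)} + 853 X = \left(8 - -36\right) + 853 \cdot 858 = \left(8 + 36\right) + 731874 = 44 + 731874 = 731918$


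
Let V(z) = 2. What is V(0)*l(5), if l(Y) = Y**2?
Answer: 50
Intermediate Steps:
V(0)*l(5) = 2*5**2 = 2*25 = 50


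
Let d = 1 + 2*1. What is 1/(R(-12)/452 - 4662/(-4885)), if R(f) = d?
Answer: 2208020/2121879 ≈ 1.0406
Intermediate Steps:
d = 3 (d = 1 + 2 = 3)
R(f) = 3
1/(R(-12)/452 - 4662/(-4885)) = 1/(3/452 - 4662/(-4885)) = 1/(3*(1/452) - 4662*(-1/4885)) = 1/(3/452 + 4662/4885) = 1/(2121879/2208020) = 2208020/2121879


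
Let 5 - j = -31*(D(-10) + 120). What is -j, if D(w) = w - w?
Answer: -3725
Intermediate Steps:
D(w) = 0
j = 3725 (j = 5 - (-31)*(0 + 120) = 5 - (-31)*120 = 5 - 1*(-3720) = 5 + 3720 = 3725)
-j = -1*3725 = -3725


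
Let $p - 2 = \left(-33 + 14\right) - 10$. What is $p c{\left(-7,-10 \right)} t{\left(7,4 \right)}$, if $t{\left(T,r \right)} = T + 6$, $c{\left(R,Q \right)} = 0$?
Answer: $0$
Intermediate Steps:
$t{\left(T,r \right)} = 6 + T$
$p = -27$ ($p = 2 + \left(\left(-33 + 14\right) - 10\right) = 2 - 29 = -27$)
$p c{\left(-7,-10 \right)} t{\left(7,4 \right)} = \left(-27\right) 0 \left(6 + 7\right) = 0 \cdot 13 = 0$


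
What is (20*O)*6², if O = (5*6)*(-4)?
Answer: -86400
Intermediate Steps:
O = -120 (O = 30*(-4) = -120)
(20*O)*6² = (20*(-120))*6² = -2400*36 = -86400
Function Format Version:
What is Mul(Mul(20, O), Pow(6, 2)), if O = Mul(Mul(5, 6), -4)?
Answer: -86400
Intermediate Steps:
O = -120 (O = Mul(30, -4) = -120)
Mul(Mul(20, O), Pow(6, 2)) = Mul(Mul(20, -120), Pow(6, 2)) = Mul(-2400, 36) = -86400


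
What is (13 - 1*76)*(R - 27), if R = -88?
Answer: 7245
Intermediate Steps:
(13 - 1*76)*(R - 27) = (13 - 1*76)*(-88 - 27) = (13 - 76)*(-115) = -63*(-115) = 7245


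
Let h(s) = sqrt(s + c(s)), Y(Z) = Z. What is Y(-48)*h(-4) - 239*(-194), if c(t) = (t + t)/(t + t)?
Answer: 46366 - 48*I*sqrt(3) ≈ 46366.0 - 83.138*I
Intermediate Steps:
c(t) = 1 (c(t) = (2*t)/((2*t)) = (2*t)*(1/(2*t)) = 1)
h(s) = sqrt(1 + s) (h(s) = sqrt(s + 1) = sqrt(1 + s))
Y(-48)*h(-4) - 239*(-194) = -48*sqrt(1 - 4) - 239*(-194) = -48*I*sqrt(3) - 1*(-46366) = -48*I*sqrt(3) + 46366 = 46366 - 48*I*sqrt(3)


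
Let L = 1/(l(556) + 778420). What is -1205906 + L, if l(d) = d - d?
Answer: -938701348519/778420 ≈ -1.2059e+6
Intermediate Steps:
l(d) = 0
L = 1/778420 (L = 1/(0 + 778420) = 1/778420 ≈ 1.2847e-6)
-1205906 + L = -1205906 + 1/778420 = -938701348519/778420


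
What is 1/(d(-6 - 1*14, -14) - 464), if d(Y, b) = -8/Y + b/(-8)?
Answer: -20/9237 ≈ -0.0021652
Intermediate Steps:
d(Y, b) = -8/Y - b/8 (d(Y, b) = -8/Y + b*(-1/8) = -8/Y - b/8)
1/(d(-6 - 1*14, -14) - 464) = 1/((-8/(-6 - 1*14) - 1/8*(-14)) - 464) = 1/((-8/(-6 - 14) + 7/4) - 464) = 1/((-8/(-20) + 7/4) - 464) = 1/((-8*(-1/20) + 7/4) - 464) = 1/((2/5 + 7/4) - 464) = 1/(43/20 - 464) = 1/(-9237/20) = -20/9237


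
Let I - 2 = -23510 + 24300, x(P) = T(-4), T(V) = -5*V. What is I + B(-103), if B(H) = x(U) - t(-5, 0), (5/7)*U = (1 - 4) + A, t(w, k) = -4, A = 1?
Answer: 816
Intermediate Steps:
U = -14/5 (U = 7*((1 - 4) + 1)/5 = 7*(-3 + 1)/5 = (7/5)*(-2) = -14/5 ≈ -2.8000)
x(P) = 20 (x(P) = -5*(-4) = 20)
I = 792 (I = 2 + (-23510 + 24300) = 2 + 790 = 792)
B(H) = 24 (B(H) = 20 - 1*(-4) = 20 + 4 = 24)
I + B(-103) = 792 + 24 = 816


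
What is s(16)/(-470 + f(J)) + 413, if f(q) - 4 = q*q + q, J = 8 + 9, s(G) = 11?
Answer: 66069/160 ≈ 412.93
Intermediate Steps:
J = 17
f(q) = 4 + q + q² (f(q) = 4 + (q*q + q) = 4 + (q² + q) = 4 + (q + q²) = 4 + q + q²)
s(16)/(-470 + f(J)) + 413 = 11/(-470 + (4 + 17 + 17²)) + 413 = 11/(-470 + (4 + 17 + 289)) + 413 = 11/(-470 + 310) + 413 = 11/(-160) + 413 = -1/160*11 + 413 = -11/160 + 413 = 66069/160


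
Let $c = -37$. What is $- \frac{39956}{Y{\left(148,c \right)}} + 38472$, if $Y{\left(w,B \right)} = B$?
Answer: $\frac{1463420}{37} \approx 39552.0$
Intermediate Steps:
$- \frac{39956}{Y{\left(148,c \right)}} + 38472 = - \frac{39956}{-37} + 38472 = \left(-39956\right) \left(- \frac{1}{37}\right) + 38472 = \frac{39956}{37} + 38472 = \frac{1463420}{37}$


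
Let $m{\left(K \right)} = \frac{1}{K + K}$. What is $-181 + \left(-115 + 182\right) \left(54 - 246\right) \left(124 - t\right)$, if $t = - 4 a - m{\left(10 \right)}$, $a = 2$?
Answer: $- \frac{8494361}{5} \approx -1.6989 \cdot 10^{6}$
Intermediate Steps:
$m{\left(K \right)} = \frac{1}{2 K}$
$t = - \frac{161}{20}$ ($t = \left(-4\right) 2 - \frac{1}{2 \cdot 10} = -8 - \frac{1}{2} \cdot \frac{1}{10} = -8 - \frac{1}{20} = - \frac{161}{20} \approx -8.05$)
$-181 + \left(-115 + 182\right) \left(54 - 246\right) \left(124 - t\right) = -181 + \left(-115 + 182\right) \left(54 - 246\right) \left(124 - - \frac{161}{20}\right) = -181 + 67 \left(-192\right) \left(124 + \frac{161}{20}\right) = -181 - \frac{8493456}{5} = - \frac{8494361}{5}$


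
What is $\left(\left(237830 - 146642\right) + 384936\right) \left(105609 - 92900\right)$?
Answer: $6051059916$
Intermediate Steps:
$\left(\left(237830 - 146642\right) + 384936\right) \left(105609 - 92900\right) = \left(91188 + 384936\right) 12709 = 476124 \cdot 12709 = 6051059916$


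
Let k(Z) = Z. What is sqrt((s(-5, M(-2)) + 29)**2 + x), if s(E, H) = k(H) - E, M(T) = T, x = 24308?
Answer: 2*sqrt(6333) ≈ 159.16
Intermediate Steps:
s(E, H) = H - E
sqrt((s(-5, M(-2)) + 29)**2 + x) = sqrt(((-2 - 1*(-5)) + 29)**2 + 24308) = sqrt(((-2 + 5) + 29)**2 + 24308) = sqrt((3 + 29)**2 + 24308) = sqrt(32**2 + 24308) = sqrt(1024 + 24308) = sqrt(25332) = 2*sqrt(6333)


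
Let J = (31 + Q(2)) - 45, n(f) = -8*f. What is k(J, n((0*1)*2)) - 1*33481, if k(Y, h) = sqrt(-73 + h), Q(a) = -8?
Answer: -33481 + I*sqrt(73) ≈ -33481.0 + 8.544*I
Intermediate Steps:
J = -22 (J = (31 - 8) - 45 = 23 - 45 = -22)
k(J, n((0*1)*2)) - 1*33481 = sqrt(-73 - 8*0*1*2) - 1*33481 = sqrt(-73 - 0*2) - 33481 = sqrt(-73 - 8*0) - 33481 = sqrt(-73 + 0) - 33481 = sqrt(-73) - 33481 = I*sqrt(73) - 33481 = -33481 + I*sqrt(73)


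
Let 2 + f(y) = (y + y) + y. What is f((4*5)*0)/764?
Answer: -1/382 ≈ -0.0026178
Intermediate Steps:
f(y) = -2 + 3*y (f(y) = -2 + ((y + y) + y) = -2 + (2*y + y) = -2 + 3*y)
f((4*5)*0)/764 = (-2 + 3*((4*5)*0))/764 = (-2 + 3*(20*0))*(1/764) = (-2 + 3*0)*(1/764) = (-2 + 0)*(1/764) = -2*1/764 = -1/382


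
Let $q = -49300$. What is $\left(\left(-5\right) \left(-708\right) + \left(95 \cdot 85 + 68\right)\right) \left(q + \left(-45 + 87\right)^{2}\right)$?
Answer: $-555363088$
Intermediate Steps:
$\left(\left(-5\right) \left(-708\right) + \left(95 \cdot 85 + 68\right)\right) \left(q + \left(-45 + 87\right)^{2}\right) = \left(\left(-5\right) \left(-708\right) + \left(95 \cdot 85 + 68\right)\right) \left(-49300 + \left(-45 + 87\right)^{2}\right) = \left(3540 + \left(8075 + 68\right)\right) \left(-49300 + 42^{2}\right) = \left(3540 + 8143\right) \left(-49300 + 1764\right) = 11683 \left(-47536\right) = -555363088$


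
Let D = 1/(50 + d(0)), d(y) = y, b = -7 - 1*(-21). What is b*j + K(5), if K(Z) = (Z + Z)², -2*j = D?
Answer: 4993/50 ≈ 99.860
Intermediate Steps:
b = 14 (b = -7 + 21 = 14)
D = 1/50 (D = 1/(50 + 0) = 1/50 ≈ 0.020000)
j = -1/100 (j = -½*1/50 = -1/100 ≈ -0.010000)
K(Z) = 4*Z² (K(Z) = (2*Z)² = 4*Z²)
b*j + K(5) = 14*(-1/100) + 4*5² = -7/50 + 4*25 = -7/50 + 100 = 4993/50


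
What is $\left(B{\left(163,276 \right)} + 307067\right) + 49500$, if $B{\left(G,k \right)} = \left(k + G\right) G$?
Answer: $428124$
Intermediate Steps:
$B{\left(G,k \right)} = G \left(G + k\right)$ ($B{\left(G,k \right)} = \left(G + k\right) G = G \left(G + k\right)$)
$\left(B{\left(163,276 \right)} + 307067\right) + 49500 = \left(163 \left(163 + 276\right) + 307067\right) + 49500 = \left(163 \cdot 439 + 307067\right) + 49500 = \left(71557 + 307067\right) + 49500 = 378624 + 49500 = 428124$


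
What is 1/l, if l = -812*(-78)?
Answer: 1/63336 ≈ 1.5789e-5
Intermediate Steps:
l = 63336
1/l = 1/63336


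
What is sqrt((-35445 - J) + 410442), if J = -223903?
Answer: 10*sqrt(5989) ≈ 773.89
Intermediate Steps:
sqrt((-35445 - J) + 410442) = sqrt((-35445 - 1*(-223903)) + 410442) = sqrt((-35445 + 223903) + 410442) = sqrt(188458 + 410442) = sqrt(598900) = 10*sqrt(5989)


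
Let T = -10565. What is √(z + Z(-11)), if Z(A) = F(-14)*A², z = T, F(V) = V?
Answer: I*√12259 ≈ 110.72*I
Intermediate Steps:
z = -10565
Z(A) = -14*A²
√(z + Z(-11)) = √(-10565 - 14*(-11)²) = √(-10565 - 14*121) = √(-10565 - 1694) = √(-12259) = I*√12259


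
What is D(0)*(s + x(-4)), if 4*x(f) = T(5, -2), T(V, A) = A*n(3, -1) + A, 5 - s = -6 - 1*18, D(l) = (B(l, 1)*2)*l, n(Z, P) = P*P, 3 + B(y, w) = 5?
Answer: 0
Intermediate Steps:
B(y, w) = 2 (B(y, w) = -3 + 5 = 2)
n(Z, P) = P²
D(l) = 4*l (D(l) = (2*2)*l = 4*l)
s = 29 (s = 5 - (-6 - 1*18) = 5 - (-6 - 18) = 5 - 1*(-24) = 5 + 24 = 29)
T(V, A) = 2*A (T(V, A) = A*(-1)² + A = A*1 + A = A + A = 2*A)
x(f) = -1 (x(f) = (2*(-2))/4 = (¼)*(-4) = -1)
D(0)*(s + x(-4)) = (4*0)*(29 - 1) = 0*28 = 0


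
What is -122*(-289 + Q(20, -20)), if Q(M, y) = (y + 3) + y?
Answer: 39772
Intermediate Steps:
Q(M, y) = 3 + 2*y (Q(M, y) = (3 + y) + y = 3 + 2*y)
-122*(-289 + Q(20, -20)) = -122*(-289 + (3 + 2*(-20))) = -122*(-289 + (3 - 40)) = -122*(-289 - 37) = -122*(-326) = 39772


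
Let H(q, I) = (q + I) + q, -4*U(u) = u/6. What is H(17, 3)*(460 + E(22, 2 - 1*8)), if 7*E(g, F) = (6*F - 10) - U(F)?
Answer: 469715/28 ≈ 16776.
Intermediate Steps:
U(u) = -u/24 (U(u) = -u/(4*6) = -u/24)
E(g, F) = -10/7 + 145*F/168 (E(g, F) = ((6*F - 10) - (-1)*F/24)/7 = ((-10 + 6*F) + F/24)/7 = (-10 + 145*F/24)/7 = -10/7 + 145*F/168)
H(q, I) = I + 2*q (H(q, I) = (I + q) + q = I + 2*q)
H(17, 3)*(460 + E(22, 2 - 1*8)) = (3 + 2*17)*(460 + (-10/7 + 145*(2 - 1*8)/168)) = (3 + 34)*(460 + (-10/7 + 145*(2 - 8)/168)) = 37*(460 + (-10/7 + (145/168)*(-6))) = 37*(460 + (-10/7 - 145/28)) = 37*(460 - 185/28) = 37*(12695/28) = 469715/28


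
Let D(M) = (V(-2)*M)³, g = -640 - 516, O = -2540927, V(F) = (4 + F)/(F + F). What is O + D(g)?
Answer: 190559625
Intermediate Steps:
V(F) = (4 + F)/(2*F) (V(F) = (4 + F)/((2*F)) = (4 + F)*(1/(2*F)) = (4 + F)/(2*F))
g = -1156
D(M) = -M³/8 (D(M) = (((½)*(4 - 2)/(-2))*M)³ = (((½)*(-½)*2)*M)³ = (-M/2)³ = -M³/8)
O + D(g) = -2540927 - ⅛*(-1156)³ = -2540927 - ⅛*(-1544804416) = -2540927 + 193100552 = 190559625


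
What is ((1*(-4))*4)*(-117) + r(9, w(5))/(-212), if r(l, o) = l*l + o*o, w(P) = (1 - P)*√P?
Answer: 396703/212 ≈ 1871.2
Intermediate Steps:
w(P) = √P*(1 - P)
r(l, o) = l² + o²
((1*(-4))*4)*(-117) + r(9, w(5))/(-212) = ((1*(-4))*4)*(-117) + (9² + (√5*(1 - 1*5))²)/(-212) = -4*4*(-117) + (81 + (√5*(1 - 5))²)*(-1/212) = -16*(-117) + (81 + (√5*(-4))²)*(-1/212) = 1872 + (81 + (-4*√5)²)*(-1/212) = 1872 + (81 + 80)*(-1/212) = 1872 + 161*(-1/212) = 1872 - 161/212 = 396703/212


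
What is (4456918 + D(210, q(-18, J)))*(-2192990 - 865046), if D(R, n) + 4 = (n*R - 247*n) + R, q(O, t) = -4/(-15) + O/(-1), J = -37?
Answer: -204419682357992/15 ≈ -1.3628e+13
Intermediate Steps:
q(O, t) = 4/15 - O (q(O, t) = -4*(-1/15) + O*(-1) = 4/15 - O)
D(R, n) = -4 + R - 247*n + R*n (D(R, n) = -4 + ((n*R - 247*n) + R) = -4 + ((R*n - 247*n) + R) = -4 + ((-247*n + R*n) + R) = -4 + (R - 247*n + R*n) = -4 + R - 247*n + R*n)
(4456918 + D(210, q(-18, J)))*(-2192990 - 865046) = (4456918 + (-4 + 210 - 247*(4/15 - 1*(-18)) + 210*(4/15 - 1*(-18))))*(-2192990 - 865046) = (4456918 + (-4 + 210 - 247*(4/15 + 18) + 210*(4/15 + 18)))*(-3058036) = (4456918 + (-4 + 210 - 247*274/15 + 210*(274/15)))*(-3058036) = (4456918 + (-4 + 210 - 67678/15 + 3836))*(-3058036) = (4456918 - 7048/15)*(-3058036) = (66846722/15)*(-3058036) = -204419682357992/15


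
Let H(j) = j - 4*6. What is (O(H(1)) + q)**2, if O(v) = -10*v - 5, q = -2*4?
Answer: 47089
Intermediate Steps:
q = -8
H(j) = -24 + j (H(j) = j - 24 = -24 + j)
O(v) = -5 - 10*v
(O(H(1)) + q)**2 = ((-5 - 10*(-24 + 1)) - 8)**2 = ((-5 - 10*(-23)) - 8)**2 = ((-5 + 230) - 8)**2 = (225 - 8)**2 = 217**2 = 47089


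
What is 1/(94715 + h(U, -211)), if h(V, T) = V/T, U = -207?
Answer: 211/19985072 ≈ 1.0558e-5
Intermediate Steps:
1/(94715 + h(U, -211)) = 1/(94715 - 207/(-211)) = 1/(94715 - 207*(-1/211)) = 1/(94715 + 207/211) = 1/(19985072/211) = 211/19985072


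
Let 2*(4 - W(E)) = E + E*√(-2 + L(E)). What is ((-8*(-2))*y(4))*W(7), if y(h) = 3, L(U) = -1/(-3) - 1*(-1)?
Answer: 24 - 56*I*√6 ≈ 24.0 - 137.17*I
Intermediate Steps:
L(U) = 4/3 (L(U) = -1*(-⅓) + 1 = ⅓ + 1 = 4/3)
W(E) = 4 - E/2 - I*E*√6/6 (W(E) = 4 - (E + E*√(-2 + 4/3))/2 = 4 - (E + E*√(-⅔))/2 = 4 - (E + E*(I*√6/3))/2 = 4 - (E + I*E*√6/3)/2 = 4 + (-E/2 - I*E*√6/6) = 4 - E/2 - I*E*√6/6)
((-8*(-2))*y(4))*W(7) = (-8*(-2)*3)*(4 - ½*7 - ⅙*I*7*√6) = (16*3)*(4 - 7/2 - 7*I*√6/6) = 48*(½ - 7*I*√6/6) = 24 - 56*I*√6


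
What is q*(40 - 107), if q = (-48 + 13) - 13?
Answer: 3216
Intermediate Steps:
q = -48 (q = -35 - 13 = -48)
q*(40 - 107) = -48*(40 - 107) = -48*(-67) = 3216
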